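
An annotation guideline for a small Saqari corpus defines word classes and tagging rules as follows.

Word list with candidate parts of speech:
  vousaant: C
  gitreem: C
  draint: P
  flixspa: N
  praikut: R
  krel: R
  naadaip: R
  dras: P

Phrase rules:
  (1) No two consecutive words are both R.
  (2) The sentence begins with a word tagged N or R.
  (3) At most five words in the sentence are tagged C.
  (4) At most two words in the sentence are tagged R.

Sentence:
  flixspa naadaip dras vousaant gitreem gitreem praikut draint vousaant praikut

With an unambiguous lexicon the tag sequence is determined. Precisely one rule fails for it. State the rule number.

4

Fixed tagging: N R P C C C R P C R.
Applying the rules: R1 ok, R2 ok, R3 ok, R4 fails.
Only rule 4 fails.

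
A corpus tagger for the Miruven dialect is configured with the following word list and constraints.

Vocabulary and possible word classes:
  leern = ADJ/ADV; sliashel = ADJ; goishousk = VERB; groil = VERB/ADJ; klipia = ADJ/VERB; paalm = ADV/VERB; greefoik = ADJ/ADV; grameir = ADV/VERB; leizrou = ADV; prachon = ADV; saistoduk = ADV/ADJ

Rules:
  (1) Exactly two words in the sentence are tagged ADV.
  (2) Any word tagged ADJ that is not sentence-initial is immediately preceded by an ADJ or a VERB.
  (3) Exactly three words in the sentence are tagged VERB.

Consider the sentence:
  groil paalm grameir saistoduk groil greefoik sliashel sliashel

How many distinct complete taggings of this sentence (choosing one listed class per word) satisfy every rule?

2

Candidates per position — 1:groil {VERB,ADJ}; 2:paalm {ADV,VERB}; 3:grameir {ADV,VERB}; 4:saistoduk {ADV,ADJ}; 5:groil {VERB,ADJ}; 6:greefoik {ADJ,ADV}; 7:sliashel {ADJ}; 8:sliashel {ADJ}.
There are 64 candidate sequences in total.
The sequences that satisfy every rule: VERB ADV VERB ADV VERB ADJ ADJ ADJ; VERB VERB ADV ADV VERB ADJ ADJ ADJ.
Count = 2.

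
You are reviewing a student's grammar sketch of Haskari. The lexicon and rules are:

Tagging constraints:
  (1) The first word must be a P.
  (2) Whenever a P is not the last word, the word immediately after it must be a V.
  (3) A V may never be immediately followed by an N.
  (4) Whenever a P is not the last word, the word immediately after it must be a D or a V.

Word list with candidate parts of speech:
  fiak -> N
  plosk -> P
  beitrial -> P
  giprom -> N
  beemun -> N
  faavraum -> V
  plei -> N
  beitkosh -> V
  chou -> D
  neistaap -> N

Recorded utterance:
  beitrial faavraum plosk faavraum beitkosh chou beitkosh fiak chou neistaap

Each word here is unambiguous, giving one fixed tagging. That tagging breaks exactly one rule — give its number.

Fixed tagging: P V P V V D V N D N.
Applying the rules: R1 ok, R2 ok, R3 fails, R4 ok.
Only rule 3 fails.

3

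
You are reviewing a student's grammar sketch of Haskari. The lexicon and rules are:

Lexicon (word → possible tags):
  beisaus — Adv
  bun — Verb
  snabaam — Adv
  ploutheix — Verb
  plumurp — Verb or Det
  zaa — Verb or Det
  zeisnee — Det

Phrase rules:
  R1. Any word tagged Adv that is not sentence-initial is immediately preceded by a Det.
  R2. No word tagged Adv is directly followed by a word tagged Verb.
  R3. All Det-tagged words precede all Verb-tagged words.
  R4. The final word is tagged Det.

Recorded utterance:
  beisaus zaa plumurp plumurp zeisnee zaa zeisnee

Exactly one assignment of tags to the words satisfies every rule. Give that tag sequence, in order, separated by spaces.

Adv Det Det Det Det Det Det

Candidates per position — 1:beisaus {Adv}; 2:zaa {Verb,Det}; 3:plumurp {Verb,Det}; 4:plumurp {Verb,Det}; 5:zeisnee {Det}; 6:zaa {Verb,Det}; 7:zeisnee {Det}.
Position 2: Verb is ruled out by rule 2; that leaves Det.
Position 3: Verb is ruled out by rule 3; that leaves Det.
Position 4: Verb is ruled out by rule 3; that leaves Det.
Position 6: Verb is ruled out by rule 3; that leaves Det.
So the tagging must be: Adv Det Det Det Det Det Det.
Checking: rule 1 ✓; rule 2 ✓; rule 3 ✓; rule 4 ✓.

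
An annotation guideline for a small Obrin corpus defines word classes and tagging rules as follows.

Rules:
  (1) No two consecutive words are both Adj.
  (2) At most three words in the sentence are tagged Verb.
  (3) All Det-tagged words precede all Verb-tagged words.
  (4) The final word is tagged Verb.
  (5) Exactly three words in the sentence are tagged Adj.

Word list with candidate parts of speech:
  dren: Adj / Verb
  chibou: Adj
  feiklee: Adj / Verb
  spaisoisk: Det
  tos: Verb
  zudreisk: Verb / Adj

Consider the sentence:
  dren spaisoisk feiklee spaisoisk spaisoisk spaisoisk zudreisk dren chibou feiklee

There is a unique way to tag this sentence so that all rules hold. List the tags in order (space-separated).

Adj Det Adj Det Det Det Verb Verb Adj Verb

Candidates per position — 1:dren {Adj,Verb}; 2:spaisoisk {Det}; 3:feiklee {Adj,Verb}; 4:spaisoisk {Det}; 5:spaisoisk {Det}; 6:spaisoisk {Det}; 7:zudreisk {Verb,Adj}; 8:dren {Adj,Verb}; 9:chibou {Adj}; 10:feiklee {Adj,Verb}.
Word 1 cannot be Verb — rule 3 would then fail for every completion. It is Adj.
Word 3 cannot be Verb — rule 3 would then fail for every completion. It is Adj.
Word 7 cannot be Adj — rule 5 would then fail for every completion. It is Verb.
Word 8 cannot be Adj — rule 1 would then fail for every completion. It is Verb.
Word 10 cannot be Adj — rule 1 would then fail for every completion. It is Verb.
So the tagging must be: Adj Det Adj Det Det Det Verb Verb Adj Verb.
Check: rule 1 ok; rule 2 ok; rule 3 ok; rule 4 ok; rule 5 ok.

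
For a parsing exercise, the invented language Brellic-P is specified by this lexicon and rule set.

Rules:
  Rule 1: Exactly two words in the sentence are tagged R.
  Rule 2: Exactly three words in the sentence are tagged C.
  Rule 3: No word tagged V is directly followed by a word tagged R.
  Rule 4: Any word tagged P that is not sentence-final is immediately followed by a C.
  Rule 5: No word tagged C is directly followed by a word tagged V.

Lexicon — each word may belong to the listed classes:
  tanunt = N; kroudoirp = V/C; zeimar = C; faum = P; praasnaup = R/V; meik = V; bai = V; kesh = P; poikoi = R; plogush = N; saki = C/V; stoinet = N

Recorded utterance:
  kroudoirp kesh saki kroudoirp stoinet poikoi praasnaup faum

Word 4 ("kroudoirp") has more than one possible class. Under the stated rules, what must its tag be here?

C

Candidates per position — 1:kroudoirp {V,C}; 2:kesh {P}; 3:saki {C,V}; 4:kroudoirp {V,C}; 5:stoinet {N}; 6:poikoi {R}; 7:praasnaup {R,V}; 8:faum {P}.
At position 1, choosing V makes rule 2 impossible to satisfy; hence C.
At position 3, choosing V makes rule 2 impossible to satisfy; hence C.
At position 4, choosing V makes rule 2 impossible to satisfy; hence C.
At position 7, choosing V makes rule 1 impossible to satisfy; hence R.
That leaves exactly one tagging: C P C C N R R P.
Rule-by-rule: rule 1 ok; rule 2 ok; rule 3 ok; rule 4 ok; rule 5 ok.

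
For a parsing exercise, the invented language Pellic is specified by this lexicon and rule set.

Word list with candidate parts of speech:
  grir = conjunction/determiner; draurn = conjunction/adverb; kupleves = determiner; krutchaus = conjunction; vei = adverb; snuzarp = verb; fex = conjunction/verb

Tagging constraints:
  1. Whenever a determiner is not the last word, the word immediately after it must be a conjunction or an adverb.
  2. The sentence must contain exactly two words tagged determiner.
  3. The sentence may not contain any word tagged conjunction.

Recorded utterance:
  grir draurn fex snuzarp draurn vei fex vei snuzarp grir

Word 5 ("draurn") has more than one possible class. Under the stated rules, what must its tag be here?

Candidates per position — 1:grir {conjunction,determiner}; 2:draurn {conjunction,adverb}; 3:fex {conjunction,verb}; 4:snuzarp {verb}; 5:draurn {conjunction,adverb}; 6:vei {adverb}; 7:fex {conjunction,verb}; 8:vei {adverb}; 9:snuzarp {verb}; 10:grir {conjunction,determiner}.
If word 1 were conjunction, no tagging could satisfy rule 2; so word 1 is determiner.
If word 2 were conjunction, no tagging could satisfy rule 3; so word 2 is adverb.
If word 3 were conjunction, no tagging could satisfy rule 3; so word 3 is verb.
If word 5 were conjunction, no tagging could satisfy rule 3; so word 5 is adverb.
If word 7 were conjunction, no tagging could satisfy rule 3; so word 7 is verb.
If word 10 were conjunction, no tagging could satisfy rule 2; so word 10 is determiner.
That leaves exactly one tagging: determiner adverb verb verb adverb adverb verb adverb verb determiner.
Rule-by-rule: rule 1 ✓; rule 2 ✓; rule 3 ✓.

adverb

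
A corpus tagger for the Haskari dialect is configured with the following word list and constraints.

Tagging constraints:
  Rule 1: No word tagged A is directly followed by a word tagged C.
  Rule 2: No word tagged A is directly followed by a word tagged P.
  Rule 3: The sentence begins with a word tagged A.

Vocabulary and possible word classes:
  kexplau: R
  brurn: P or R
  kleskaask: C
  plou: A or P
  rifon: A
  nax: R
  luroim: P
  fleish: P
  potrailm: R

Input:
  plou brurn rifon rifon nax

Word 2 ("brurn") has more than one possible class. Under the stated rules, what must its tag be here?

R

Candidates per position — 1:plou {A,P}; 2:brurn {P,R}; 3:rifon {A}; 4:rifon {A}; 5:nax {R}.
At position 1, choosing P makes rule 3 impossible to satisfy; hence A.
At position 2, choosing P makes rule 2 impossible to satisfy; hence R.
The unique satisfying tagging is: A R A A R.
Check: rule 1 ok; rule 2 ok; rule 3 ok.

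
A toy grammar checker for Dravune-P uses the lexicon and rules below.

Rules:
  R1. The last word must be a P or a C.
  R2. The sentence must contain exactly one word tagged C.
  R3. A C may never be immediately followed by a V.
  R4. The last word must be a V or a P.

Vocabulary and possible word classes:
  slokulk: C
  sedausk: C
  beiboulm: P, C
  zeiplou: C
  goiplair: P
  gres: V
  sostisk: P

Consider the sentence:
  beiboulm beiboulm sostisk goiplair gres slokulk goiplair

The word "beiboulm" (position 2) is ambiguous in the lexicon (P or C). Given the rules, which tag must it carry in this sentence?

P

Candidates per position — 1:beiboulm {P,C}; 2:beiboulm {P,C}; 3:sostisk {P}; 4:goiplair {P}; 5:gres {V}; 6:slokulk {C}; 7:goiplair {P}.
Position 1: C is ruled out by rule 2; that leaves P.
Position 2: C is ruled out by rule 2; that leaves P.
The only consistent sequence is: P P P P V C P.
Verifying each rule — rule 1 satisfied; rule 2 satisfied; rule 3 satisfied; rule 4 satisfied.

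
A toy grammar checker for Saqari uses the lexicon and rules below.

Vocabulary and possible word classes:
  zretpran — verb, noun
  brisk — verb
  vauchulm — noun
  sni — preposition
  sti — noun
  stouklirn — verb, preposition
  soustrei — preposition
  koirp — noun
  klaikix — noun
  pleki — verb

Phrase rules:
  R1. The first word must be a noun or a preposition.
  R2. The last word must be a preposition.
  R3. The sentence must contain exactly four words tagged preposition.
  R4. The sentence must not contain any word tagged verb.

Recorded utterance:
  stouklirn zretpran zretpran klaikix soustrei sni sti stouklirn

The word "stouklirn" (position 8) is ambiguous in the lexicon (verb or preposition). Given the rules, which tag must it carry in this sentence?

Candidates per position — 1:stouklirn {verb,preposition}; 2:zretpran {verb,noun}; 3:zretpran {verb,noun}; 4:klaikix {noun}; 5:soustrei {preposition}; 6:sni {preposition}; 7:sti {noun}; 8:stouklirn {verb,preposition}.
If word 1 were verb, no tagging could satisfy rule 1; so word 1 is preposition.
If word 2 were verb, no tagging could satisfy rule 4; so word 2 is noun.
If word 3 were verb, no tagging could satisfy rule 4; so word 3 is noun.
If word 8 were verb, no tagging could satisfy rule 2; so word 8 is preposition.
That leaves exactly one tagging: preposition noun noun noun preposition preposition noun preposition.
Check: rule 1 satisfied; rule 2 satisfied; rule 3 satisfied; rule 4 satisfied.

preposition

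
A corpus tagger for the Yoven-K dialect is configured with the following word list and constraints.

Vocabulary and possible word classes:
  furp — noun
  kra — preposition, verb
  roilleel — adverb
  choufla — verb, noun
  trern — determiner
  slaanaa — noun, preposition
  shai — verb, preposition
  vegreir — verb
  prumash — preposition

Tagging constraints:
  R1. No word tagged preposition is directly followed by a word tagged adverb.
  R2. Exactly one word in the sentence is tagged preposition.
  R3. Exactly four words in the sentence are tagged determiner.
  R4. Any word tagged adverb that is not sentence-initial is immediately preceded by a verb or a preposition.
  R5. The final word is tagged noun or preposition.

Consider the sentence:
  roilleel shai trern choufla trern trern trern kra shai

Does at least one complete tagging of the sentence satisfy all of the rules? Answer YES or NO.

Candidates per position — 1:roilleel {adverb}; 2:shai {verb,preposition}; 3:trern {determiner}; 4:choufla {verb,noun}; 5:trern {determiner}; 6:trern {determiner}; 7:trern {determiner}; 8:kra {preposition,verb}; 9:shai {verb,preposition}.
One satisfying assignment: adverb verb determiner verb determiner determiner determiner verb preposition.
Verifying each rule — rule 1 ok; rule 2 ok; rule 3 ok; rule 4 ok; rule 5 ok.

YES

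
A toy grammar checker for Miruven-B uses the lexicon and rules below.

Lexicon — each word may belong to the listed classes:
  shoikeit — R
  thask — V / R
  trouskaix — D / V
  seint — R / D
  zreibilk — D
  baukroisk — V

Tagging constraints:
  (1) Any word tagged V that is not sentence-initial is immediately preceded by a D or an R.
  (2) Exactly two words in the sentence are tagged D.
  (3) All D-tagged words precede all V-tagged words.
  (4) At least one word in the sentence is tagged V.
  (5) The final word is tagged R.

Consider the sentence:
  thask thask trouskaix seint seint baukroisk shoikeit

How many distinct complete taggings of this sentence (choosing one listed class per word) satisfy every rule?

Candidates per position — 1:thask {V,R}; 2:thask {V,R}; 3:trouskaix {D,V}; 4:seint {R,D}; 5:seint {R,D}; 6:baukroisk {V}; 7:shoikeit {R}.
There are 32 candidate sequences in total.
The sequences that satisfy every rule: R R D R D V R; R R D D R V R.
Count = 2.

2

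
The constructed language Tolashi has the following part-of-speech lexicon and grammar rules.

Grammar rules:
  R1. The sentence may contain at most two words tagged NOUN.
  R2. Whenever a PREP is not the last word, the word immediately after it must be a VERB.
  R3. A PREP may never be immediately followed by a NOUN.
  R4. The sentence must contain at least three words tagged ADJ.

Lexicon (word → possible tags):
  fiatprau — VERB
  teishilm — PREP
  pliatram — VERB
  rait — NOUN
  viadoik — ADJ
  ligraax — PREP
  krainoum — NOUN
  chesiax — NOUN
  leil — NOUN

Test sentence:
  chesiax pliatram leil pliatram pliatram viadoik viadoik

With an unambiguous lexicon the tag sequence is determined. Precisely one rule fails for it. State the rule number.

Fixed tagging: NOUN VERB NOUN VERB VERB ADJ ADJ.
Checking each rule: R1 ok, R2 ok, R3 ok, R4 fails.
Only rule 4 fails.

4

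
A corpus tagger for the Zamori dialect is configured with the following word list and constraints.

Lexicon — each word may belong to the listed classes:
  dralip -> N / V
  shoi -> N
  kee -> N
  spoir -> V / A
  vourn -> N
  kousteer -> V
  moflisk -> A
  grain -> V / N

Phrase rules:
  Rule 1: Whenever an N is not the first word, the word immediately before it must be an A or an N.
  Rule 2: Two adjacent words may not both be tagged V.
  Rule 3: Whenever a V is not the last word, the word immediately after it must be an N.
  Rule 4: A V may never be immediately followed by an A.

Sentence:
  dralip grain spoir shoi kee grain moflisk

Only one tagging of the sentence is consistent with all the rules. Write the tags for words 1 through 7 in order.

Candidates per position — 1:dralip {N,V}; 2:grain {V,N}; 3:spoir {V,A}; 4:shoi {N}; 5:kee {N}; 6:grain {V,N}; 7:moflisk {A}.
If word 2 were V, no tagging could satisfy rule 3; so word 2 is N.
If word 3 were V, no tagging could satisfy rule 1; so word 3 is A.
If word 6 were V, no tagging could satisfy rule 3; so word 6 is N.
If word 1 were V, no tagging could satisfy rule 1; so word 1 is N.
So the tagging must be: N N A N N N A.
Check: rule 1 holds; rule 2 holds; rule 3 holds; rule 4 holds.

N N A N N N A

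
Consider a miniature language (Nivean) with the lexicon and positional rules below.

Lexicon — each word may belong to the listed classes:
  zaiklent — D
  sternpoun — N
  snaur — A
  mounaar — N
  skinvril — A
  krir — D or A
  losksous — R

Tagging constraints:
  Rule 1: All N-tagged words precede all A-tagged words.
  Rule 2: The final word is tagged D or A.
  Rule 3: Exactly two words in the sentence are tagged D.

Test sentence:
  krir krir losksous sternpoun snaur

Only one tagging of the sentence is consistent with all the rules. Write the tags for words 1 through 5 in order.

Candidates per position — 1:krir {D,A}; 2:krir {D,A}; 3:losksous {R}; 4:sternpoun {N}; 5:snaur {A}.
Word 1 cannot be A — rule 1 would then fail for every completion. It is D.
Word 2 cannot be A — rule 1 would then fail for every completion. It is D.
That leaves exactly one tagging: D D R N A.
Verifying each rule — rule 1 ok; rule 2 ok; rule 3 ok.

D D R N A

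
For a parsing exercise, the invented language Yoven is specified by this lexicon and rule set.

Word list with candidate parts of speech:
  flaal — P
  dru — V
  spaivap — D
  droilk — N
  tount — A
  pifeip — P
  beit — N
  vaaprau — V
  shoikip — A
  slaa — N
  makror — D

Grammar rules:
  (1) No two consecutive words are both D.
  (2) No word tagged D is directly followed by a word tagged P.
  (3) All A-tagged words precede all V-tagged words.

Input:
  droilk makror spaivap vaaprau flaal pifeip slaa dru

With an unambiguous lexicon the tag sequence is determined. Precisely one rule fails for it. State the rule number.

1

Fixed tagging: N D D V P P N V.
Checking each rule: R1 fails, R2 ok, R3 ok.
Only rule 1 fails.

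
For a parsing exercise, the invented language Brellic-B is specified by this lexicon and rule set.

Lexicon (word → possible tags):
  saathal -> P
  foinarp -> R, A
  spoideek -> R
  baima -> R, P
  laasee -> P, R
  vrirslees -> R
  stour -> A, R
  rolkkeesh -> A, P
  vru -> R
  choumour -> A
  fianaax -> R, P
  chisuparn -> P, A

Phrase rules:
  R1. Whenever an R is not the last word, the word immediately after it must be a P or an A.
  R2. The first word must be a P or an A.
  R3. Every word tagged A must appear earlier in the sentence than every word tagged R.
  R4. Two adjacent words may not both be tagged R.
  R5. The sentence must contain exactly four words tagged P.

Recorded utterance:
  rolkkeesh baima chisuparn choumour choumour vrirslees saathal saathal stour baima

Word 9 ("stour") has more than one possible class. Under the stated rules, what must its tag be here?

R

Candidates per position — 1:rolkkeesh {A,P}; 2:baima {R,P}; 3:chisuparn {P,A}; 4:choumour {A}; 5:choumour {A}; 6:vrirslees {R}; 7:saathal {P}; 8:saathal {P}; 9:stour {A,R}; 10:baima {R,P}.
Word 2 cannot be R — rule 3 would then fail for every completion. It is P.
Word 9 cannot be A — rule 3 would then fail for every completion. It is R.
Word 10 cannot be R — rule 1 would then fail for every completion. It is P.
Word 1 cannot be P — rule 5 would then fail for every completion. It is A.
Word 3 cannot be P — rule 5 would then fail for every completion. It is A.
So the tagging must be: A P A A A R P P R P.
Checking: rule 1 holds; rule 2 holds; rule 3 holds; rule 4 holds; rule 5 holds.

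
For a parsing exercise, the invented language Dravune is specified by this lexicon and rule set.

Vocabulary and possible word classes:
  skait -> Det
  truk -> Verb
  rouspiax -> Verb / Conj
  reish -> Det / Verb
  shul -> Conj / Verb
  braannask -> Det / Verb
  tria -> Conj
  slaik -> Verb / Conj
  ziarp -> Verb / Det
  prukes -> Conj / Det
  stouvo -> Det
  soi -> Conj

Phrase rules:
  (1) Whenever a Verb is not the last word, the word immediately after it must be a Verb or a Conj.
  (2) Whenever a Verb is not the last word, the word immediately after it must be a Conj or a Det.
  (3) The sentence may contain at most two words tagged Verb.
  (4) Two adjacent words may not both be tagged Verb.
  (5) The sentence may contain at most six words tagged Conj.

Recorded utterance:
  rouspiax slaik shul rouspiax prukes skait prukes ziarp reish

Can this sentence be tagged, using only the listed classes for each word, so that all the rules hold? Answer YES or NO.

YES

Candidates per position — 1:rouspiax {Verb,Conj}; 2:slaik {Verb,Conj}; 3:shul {Conj,Verb}; 4:rouspiax {Verb,Conj}; 5:prukes {Conj,Det}; 6:skait {Det}; 7:prukes {Conj,Det}; 8:ziarp {Verb,Det}; 9:reish {Det,Verb}.
One satisfying assignment: Verb Conj Conj Conj Det Det Det Det Verb.
Checking: rule 1 ok; rule 2 ok; rule 3 ok; rule 4 ok; rule 5 ok.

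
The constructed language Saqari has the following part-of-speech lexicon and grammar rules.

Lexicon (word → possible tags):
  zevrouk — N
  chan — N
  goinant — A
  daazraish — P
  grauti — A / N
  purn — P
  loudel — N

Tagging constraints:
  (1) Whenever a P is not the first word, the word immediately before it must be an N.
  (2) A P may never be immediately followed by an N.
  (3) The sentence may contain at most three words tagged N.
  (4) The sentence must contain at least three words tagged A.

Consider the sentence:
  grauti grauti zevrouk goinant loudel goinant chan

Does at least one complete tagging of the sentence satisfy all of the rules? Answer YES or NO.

YES

Candidates per position — 1:grauti {A,N}; 2:grauti {A,N}; 3:zevrouk {N}; 4:goinant {A}; 5:loudel {N}; 6:goinant {A}; 7:chan {N}.
One satisfying assignment: A A N A N A N.
Verifying each rule — rule 1 ✓; rule 2 ✓; rule 3 ✓; rule 4 ✓.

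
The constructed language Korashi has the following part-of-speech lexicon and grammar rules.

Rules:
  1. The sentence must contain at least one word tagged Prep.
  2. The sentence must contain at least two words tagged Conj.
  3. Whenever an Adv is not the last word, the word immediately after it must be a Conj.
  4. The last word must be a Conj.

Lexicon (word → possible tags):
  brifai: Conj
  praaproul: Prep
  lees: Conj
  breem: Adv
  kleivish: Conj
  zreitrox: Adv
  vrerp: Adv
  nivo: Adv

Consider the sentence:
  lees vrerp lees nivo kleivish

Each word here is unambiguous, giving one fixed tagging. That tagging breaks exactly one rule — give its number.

Fixed tagging: Conj Adv Conj Adv Conj.
Applying the rules: R1 ✗, R2 ✓, R3 ✓, R4 ✓.
Only rule 1 fails.

1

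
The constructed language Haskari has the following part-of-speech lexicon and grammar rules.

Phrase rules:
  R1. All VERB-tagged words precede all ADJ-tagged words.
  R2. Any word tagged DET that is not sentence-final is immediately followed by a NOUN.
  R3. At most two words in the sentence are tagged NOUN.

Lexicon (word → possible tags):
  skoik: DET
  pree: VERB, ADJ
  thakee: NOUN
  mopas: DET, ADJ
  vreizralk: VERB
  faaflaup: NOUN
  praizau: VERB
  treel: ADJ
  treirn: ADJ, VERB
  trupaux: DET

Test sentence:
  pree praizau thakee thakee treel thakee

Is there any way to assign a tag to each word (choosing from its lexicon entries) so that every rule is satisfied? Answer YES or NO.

Candidates per position — 1:pree {VERB,ADJ}; 2:praizau {VERB}; 3:thakee {NOUN}; 4:thakee {NOUN}; 5:treel {ADJ}; 6:thakee {NOUN}.
Rule 3 cannot be satisfied by any choice of tags from the lexicon.
So there is no consistent tagging.

NO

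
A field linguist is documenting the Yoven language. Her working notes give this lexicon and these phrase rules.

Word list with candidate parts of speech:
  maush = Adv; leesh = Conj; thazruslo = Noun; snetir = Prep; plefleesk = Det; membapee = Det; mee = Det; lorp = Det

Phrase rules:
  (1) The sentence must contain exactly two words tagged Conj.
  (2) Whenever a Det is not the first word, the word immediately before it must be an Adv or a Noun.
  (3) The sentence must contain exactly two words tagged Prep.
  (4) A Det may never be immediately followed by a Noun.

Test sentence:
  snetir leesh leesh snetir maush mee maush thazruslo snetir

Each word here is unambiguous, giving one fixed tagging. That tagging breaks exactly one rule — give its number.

3

Fixed tagging: Prep Conj Conj Prep Adv Det Adv Noun Prep.
Checking each rule: R1 holds, R2 holds, R3 violated, R4 holds.
Only rule 3 fails.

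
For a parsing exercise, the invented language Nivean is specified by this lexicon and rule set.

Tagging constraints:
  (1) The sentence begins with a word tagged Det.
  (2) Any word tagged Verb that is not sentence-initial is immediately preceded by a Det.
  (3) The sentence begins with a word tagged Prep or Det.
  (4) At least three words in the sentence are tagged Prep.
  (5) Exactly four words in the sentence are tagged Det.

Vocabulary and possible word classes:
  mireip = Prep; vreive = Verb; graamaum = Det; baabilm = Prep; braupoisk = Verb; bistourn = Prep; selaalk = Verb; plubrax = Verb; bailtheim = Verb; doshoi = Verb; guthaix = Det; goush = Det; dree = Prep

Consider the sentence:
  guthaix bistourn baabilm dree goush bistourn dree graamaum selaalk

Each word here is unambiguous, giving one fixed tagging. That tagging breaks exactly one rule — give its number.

5

Fixed tagging: Det Prep Prep Prep Det Prep Prep Det Verb.
Checking each rule: R1 holds, R2 holds, R3 holds, R4 holds, R5 violated.
Only rule 5 fails.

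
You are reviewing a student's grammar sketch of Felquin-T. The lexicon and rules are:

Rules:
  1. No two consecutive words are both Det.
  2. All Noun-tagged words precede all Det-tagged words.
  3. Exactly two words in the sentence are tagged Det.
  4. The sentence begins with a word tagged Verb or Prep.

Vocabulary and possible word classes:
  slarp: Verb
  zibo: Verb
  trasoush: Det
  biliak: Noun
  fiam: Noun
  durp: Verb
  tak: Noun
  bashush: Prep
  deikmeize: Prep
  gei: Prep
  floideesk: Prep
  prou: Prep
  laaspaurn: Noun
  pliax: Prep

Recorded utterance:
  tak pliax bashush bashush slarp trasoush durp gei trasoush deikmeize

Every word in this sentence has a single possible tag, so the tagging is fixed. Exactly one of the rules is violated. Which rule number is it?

4

Fixed tagging: Noun Prep Prep Prep Verb Det Verb Prep Det Prep.
Applying the rules: R1 ok, R2 ok, R3 ok, R4 fails.
Only rule 4 fails.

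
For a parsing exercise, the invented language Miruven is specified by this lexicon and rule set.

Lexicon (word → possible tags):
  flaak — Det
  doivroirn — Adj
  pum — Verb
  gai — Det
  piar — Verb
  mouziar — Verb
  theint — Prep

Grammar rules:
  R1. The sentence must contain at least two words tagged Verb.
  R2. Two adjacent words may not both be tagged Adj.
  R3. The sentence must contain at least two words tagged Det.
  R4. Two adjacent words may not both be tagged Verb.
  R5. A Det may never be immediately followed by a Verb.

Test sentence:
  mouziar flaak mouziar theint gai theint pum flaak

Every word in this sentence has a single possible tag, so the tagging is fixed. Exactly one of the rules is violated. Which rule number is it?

Fixed tagging: Verb Det Verb Prep Det Prep Verb Det.
Checking each rule: R1 holds, R2 holds, R3 holds, R4 holds, R5 violated.
Only rule 5 fails.

5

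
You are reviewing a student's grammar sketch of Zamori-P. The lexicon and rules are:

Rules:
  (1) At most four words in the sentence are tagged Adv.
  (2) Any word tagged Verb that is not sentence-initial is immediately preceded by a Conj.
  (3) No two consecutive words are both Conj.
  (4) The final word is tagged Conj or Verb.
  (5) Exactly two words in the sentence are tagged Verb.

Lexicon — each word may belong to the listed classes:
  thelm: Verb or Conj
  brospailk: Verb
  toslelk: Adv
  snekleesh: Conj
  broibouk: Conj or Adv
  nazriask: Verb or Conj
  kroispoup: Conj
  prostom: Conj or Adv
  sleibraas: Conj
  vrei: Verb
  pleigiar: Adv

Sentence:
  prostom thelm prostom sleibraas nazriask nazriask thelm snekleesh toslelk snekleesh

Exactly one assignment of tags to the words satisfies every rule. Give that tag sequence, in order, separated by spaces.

Adv Conj Adv Conj Verb Conj Verb Conj Adv Conj

Candidates per position — 1:prostom {Conj,Adv}; 2:thelm {Verb,Conj}; 3:prostom {Conj,Adv}; 4:sleibraas {Conj}; 5:nazriask {Verb,Conj}; 6:nazriask {Verb,Conj}; 7:thelm {Verb,Conj}; 8:snekleesh {Conj}; 9:toslelk {Adv}; 10:snekleesh {Conj}.
At position 3, choosing Conj makes rule 3 impossible to satisfy; hence Adv.
At position 5, choosing Conj makes rule 3 impossible to satisfy; hence Verb.
At position 6, choosing Verb makes rule 2 impossible to satisfy; hence Conj.
At position 7, choosing Conj makes rule 3 impossible to satisfy; hence Verb.
At position 2, choosing Verb makes rule 5 impossible to satisfy; hence Conj.
At position 1, choosing Conj makes rule 3 impossible to satisfy; hence Adv.
The only consistent sequence is: Adv Conj Adv Conj Verb Conj Verb Conj Adv Conj.
Verifying each rule — rule 1 holds; rule 2 holds; rule 3 holds; rule 4 holds; rule 5 holds.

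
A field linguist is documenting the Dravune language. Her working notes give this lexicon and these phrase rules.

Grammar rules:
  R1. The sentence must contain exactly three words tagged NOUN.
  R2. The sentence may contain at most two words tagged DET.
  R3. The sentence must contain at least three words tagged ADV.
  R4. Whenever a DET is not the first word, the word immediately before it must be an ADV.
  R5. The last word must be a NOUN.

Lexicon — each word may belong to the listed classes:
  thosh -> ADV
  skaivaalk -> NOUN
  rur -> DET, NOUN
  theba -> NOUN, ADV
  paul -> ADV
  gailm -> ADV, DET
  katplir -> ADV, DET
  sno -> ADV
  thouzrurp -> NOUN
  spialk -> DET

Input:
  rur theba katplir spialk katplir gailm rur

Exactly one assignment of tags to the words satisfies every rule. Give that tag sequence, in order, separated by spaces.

Candidates per position — 1:rur {DET,NOUN}; 2:theba {NOUN,ADV}; 3:katplir {ADV,DET}; 4:spialk {DET}; 5:katplir {ADV,DET}; 6:gailm {ADV,DET}; 7:rur {DET,NOUN}.
If word 1 were DET, no tagging could satisfy rule 1; so word 1 is NOUN.
If word 2 were ADV, no tagging could satisfy rule 1; so word 2 is NOUN.
If word 3 were DET, no tagging could satisfy rule 3; so word 3 is ADV.
If word 5 were DET, no tagging could satisfy rule 3; so word 5 is ADV.
If word 6 were DET, no tagging could satisfy rule 3; so word 6 is ADV.
If word 7 were DET, no tagging could satisfy rule 1; so word 7 is NOUN.
The unique satisfying tagging is: NOUN NOUN ADV DET ADV ADV NOUN.
Checking: rule 1 satisfied; rule 2 satisfied; rule 3 satisfied; rule 4 satisfied; rule 5 satisfied.

NOUN NOUN ADV DET ADV ADV NOUN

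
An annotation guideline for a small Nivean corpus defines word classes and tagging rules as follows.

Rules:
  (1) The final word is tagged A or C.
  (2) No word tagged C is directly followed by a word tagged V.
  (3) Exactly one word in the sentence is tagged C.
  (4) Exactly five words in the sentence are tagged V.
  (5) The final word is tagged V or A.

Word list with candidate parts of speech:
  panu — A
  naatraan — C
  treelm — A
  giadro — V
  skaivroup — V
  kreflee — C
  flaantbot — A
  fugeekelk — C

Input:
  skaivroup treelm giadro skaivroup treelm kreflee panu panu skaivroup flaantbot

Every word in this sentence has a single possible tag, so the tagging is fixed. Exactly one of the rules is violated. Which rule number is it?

Fixed tagging: V A V V A C A A V A.
Checking each rule: R1 holds, R2 holds, R3 holds, R4 violated, R5 holds.
Only rule 4 fails.

4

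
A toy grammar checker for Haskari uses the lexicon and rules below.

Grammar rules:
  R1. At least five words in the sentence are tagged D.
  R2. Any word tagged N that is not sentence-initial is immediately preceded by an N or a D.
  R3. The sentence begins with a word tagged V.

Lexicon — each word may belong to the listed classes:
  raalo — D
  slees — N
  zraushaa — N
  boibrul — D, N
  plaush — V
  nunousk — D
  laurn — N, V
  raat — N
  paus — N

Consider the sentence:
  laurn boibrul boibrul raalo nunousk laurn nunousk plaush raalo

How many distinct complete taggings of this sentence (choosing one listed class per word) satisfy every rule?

Candidates per position — 1:laurn {N,V}; 2:boibrul {D,N}; 3:boibrul {D,N}; 4:raalo {D}; 5:nunousk {D}; 6:laurn {N,V}; 7:nunousk {D}; 8:plaush {V}; 9:raalo {D}.
There are 16 candidate sequences in total.
The sequences that satisfy every rule: V D D D D N D V D; V D D D D V D V D; V D N D D N D V D; V D N D D V D V D.
Count = 4.

4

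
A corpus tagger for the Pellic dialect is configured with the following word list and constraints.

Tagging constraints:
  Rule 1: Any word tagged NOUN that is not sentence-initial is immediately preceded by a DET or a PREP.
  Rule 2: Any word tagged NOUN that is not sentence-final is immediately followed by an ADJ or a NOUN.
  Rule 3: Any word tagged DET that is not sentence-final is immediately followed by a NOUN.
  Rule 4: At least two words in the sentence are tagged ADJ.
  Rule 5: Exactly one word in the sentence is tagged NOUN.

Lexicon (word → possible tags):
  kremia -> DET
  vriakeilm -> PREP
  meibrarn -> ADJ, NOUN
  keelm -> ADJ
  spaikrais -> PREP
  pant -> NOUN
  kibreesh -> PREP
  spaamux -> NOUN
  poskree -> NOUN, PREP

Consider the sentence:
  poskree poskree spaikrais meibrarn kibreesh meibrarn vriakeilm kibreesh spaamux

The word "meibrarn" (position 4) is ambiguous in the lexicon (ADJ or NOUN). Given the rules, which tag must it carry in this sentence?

ADJ

Candidates per position — 1:poskree {NOUN,PREP}; 2:poskree {NOUN,PREP}; 3:spaikrais {PREP}; 4:meibrarn {ADJ,NOUN}; 5:kibreesh {PREP}; 6:meibrarn {ADJ,NOUN}; 7:vriakeilm {PREP}; 8:kibreesh {PREP}; 9:spaamux {NOUN}.
Position 1: NOUN is ruled out by rule 2; that leaves PREP.
Position 2: NOUN is ruled out by rule 2; that leaves PREP.
Position 4: NOUN is ruled out by rule 2; that leaves ADJ.
Position 6: NOUN is ruled out by rule 2; that leaves ADJ.
That leaves exactly one tagging: PREP PREP PREP ADJ PREP ADJ PREP PREP NOUN.
Checking: rule 1 ok; rule 2 ok; rule 3 ok; rule 4 ok; rule 5 ok.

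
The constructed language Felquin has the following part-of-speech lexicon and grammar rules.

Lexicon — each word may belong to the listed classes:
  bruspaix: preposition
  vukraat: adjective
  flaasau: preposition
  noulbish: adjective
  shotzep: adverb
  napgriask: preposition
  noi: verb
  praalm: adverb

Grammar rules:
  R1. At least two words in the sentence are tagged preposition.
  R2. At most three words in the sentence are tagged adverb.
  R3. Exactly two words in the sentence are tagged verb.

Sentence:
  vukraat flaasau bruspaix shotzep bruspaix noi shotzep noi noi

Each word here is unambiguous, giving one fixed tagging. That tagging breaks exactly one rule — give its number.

3

Fixed tagging: adjective preposition preposition adverb preposition verb adverb verb verb.
Rule check: R1 ok, R2 ok, R3 fails.
Only rule 3 fails.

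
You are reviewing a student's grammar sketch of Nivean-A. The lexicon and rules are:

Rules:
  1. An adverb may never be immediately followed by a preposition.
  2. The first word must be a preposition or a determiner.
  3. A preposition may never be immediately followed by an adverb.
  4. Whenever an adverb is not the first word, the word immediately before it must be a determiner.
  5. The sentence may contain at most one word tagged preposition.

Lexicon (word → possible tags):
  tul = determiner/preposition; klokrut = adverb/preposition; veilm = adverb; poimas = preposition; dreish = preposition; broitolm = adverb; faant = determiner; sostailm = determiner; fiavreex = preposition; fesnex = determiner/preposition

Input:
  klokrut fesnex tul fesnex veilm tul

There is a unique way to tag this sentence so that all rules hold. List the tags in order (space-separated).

Candidates per position — 1:klokrut {adverb,preposition}; 2:fesnex {determiner,preposition}; 3:tul {determiner,preposition}; 4:fesnex {determiner,preposition}; 5:veilm {adverb}; 6:tul {determiner,preposition}.
At position 1, choosing adverb makes rule 2 impossible to satisfy; hence preposition.
At position 2, choosing preposition makes rule 5 impossible to satisfy; hence determiner.
At position 3, choosing preposition makes rule 5 impossible to satisfy; hence determiner.
At position 4, choosing preposition makes rule 3 impossible to satisfy; hence determiner.
At position 6, choosing preposition makes rule 1 impossible to satisfy; hence determiner.
The unique satisfying tagging is: preposition determiner determiner determiner adverb determiner.
Check: rule 1 holds; rule 2 holds; rule 3 holds; rule 4 holds; rule 5 holds.

preposition determiner determiner determiner adverb determiner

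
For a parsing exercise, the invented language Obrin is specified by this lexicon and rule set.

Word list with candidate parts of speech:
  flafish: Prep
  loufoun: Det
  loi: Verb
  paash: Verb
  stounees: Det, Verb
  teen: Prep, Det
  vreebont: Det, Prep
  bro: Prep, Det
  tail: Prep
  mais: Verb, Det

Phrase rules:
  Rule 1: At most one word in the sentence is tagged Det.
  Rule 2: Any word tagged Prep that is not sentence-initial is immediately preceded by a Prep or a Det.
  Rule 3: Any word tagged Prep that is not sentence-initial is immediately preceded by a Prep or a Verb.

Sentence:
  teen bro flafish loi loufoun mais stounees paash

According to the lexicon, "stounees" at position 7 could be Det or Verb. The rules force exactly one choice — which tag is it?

Verb

Candidates per position — 1:teen {Prep,Det}; 2:bro {Prep,Det}; 3:flafish {Prep}; 4:loi {Verb}; 5:loufoun {Det}; 6:mais {Verb,Det}; 7:stounees {Det,Verb}; 8:paash {Verb}.
At position 1, choosing Det makes rule 1 impossible to satisfy; hence Prep.
At position 2, choosing Det makes rule 1 impossible to satisfy; hence Prep.
At position 6, choosing Det makes rule 1 impossible to satisfy; hence Verb.
At position 7, choosing Det makes rule 1 impossible to satisfy; hence Verb.
That leaves exactly one tagging: Prep Prep Prep Verb Det Verb Verb Verb.
Verifying each rule — rule 1 ✓; rule 2 ✓; rule 3 ✓.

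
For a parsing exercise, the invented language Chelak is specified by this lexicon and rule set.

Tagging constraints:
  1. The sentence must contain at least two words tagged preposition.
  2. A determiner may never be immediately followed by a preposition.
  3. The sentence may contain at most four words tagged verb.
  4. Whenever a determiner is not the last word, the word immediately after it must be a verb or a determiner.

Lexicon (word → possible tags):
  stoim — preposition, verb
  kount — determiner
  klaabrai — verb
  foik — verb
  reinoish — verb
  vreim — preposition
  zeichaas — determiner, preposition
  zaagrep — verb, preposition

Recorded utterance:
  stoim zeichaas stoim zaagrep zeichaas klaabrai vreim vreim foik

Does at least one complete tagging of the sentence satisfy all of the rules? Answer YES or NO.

Candidates per position — 1:stoim {preposition,verb}; 2:zeichaas {determiner,preposition}; 3:stoim {preposition,verb}; 4:zaagrep {verb,preposition}; 5:zeichaas {determiner,preposition}; 6:klaabrai {verb}; 7:vreim {preposition}; 8:vreim {preposition}; 9:foik {verb}.
One satisfying assignment: preposition determiner verb verb preposition verb preposition preposition verb.
Check: rule 1 holds; rule 2 holds; rule 3 holds; rule 4 holds.

YES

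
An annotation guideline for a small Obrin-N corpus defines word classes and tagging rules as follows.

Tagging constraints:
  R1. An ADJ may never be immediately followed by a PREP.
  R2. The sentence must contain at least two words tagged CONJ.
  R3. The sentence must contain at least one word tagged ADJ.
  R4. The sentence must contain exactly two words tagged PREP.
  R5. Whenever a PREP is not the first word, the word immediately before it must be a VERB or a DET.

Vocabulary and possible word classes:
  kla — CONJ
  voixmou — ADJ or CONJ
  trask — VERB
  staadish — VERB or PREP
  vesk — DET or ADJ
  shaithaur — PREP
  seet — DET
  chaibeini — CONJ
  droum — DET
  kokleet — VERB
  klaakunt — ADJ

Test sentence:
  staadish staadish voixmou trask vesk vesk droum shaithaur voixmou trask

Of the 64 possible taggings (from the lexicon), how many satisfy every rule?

Candidates per position — 1:staadish {VERB,PREP}; 2:staadish {VERB,PREP}; 3:voixmou {ADJ,CONJ}; 4:trask {VERB}; 5:vesk {DET,ADJ}; 6:vesk {DET,ADJ}; 7:droum {DET}; 8:shaithaur {PREP}; 9:voixmou {ADJ,CONJ}; 10:trask {VERB}.
There are 64 candidate sequences in total.
Checking each against the rules leaves 6 sequences.
Count = 6.

6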